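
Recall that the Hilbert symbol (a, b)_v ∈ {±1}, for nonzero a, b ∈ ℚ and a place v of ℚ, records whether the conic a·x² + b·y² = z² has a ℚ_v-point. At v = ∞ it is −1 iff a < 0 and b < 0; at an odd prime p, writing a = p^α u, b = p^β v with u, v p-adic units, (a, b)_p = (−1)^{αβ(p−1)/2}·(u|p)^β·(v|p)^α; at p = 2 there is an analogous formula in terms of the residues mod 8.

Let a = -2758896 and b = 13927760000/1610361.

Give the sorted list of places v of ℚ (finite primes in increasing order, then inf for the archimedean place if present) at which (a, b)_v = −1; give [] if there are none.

[19, 23]

(a, b) ≡ (-391, 7106) mod (ℚ^×)²; places V = {2, 3, 5, 7, 11, 17, 19, 23, 47, ∞}.
(a,b)_19: α=0, u≡18; β=1, v≡15 (mod 19); (18|19)=-1, (15|19)=-1; sign (−1)^0·-1^1·-1^0 = -1.
(a,b)_5: α=0, u≡4; β=4, v≡1 (mod 5); (4|5)=+1, (1|5)=+1; sign (−1)^0·+1^4·+1^0 = +1.
(a,b)_47: α=0, u≡4; β=-2, v≡14 (mod 47); (4|47)=+1, (14|47)=+1; sign (−1)^0·+1^-2·+1^0 = +1.
(a,b)_17: α=1, u≡11; β=1, v≡10 (mod 17); (11|17)=-1, (10|17)=-1; sign (−1)^0·-1^1·-1^1 = +1.
(a,b)_3: α=2, u≡2; β=-6, v≡2 (mod 3); (2|3)=-1, (2|3)=-1; sign (−1)^0·-1^-6·-1^2 = +1.
(a,b)_7: α=2, u≡4; β=2, v≡4 (mod 7); (4|7)=+1, (4|7)=+1; sign (−1)^0·+1^2·+1^2 = +1.
(a,b)_2: α=4, β=7; u≡1, v≡1 (mod 8); ε(u)ε(v)=0·0, αω(v)=4·0, βω(u)=7·0; sum ≡ 0  ⇒  +1.
(a,b)_11: α=0, u≡3; β=1, v≡10 (mod 11); (3|11)=+1, (10|11)=-1; sign (−1)^0·+1^1·-1^0 = +1.
(a,b)_23: α=1, u≡16; β=0, v≡21 (mod 23); (16|23)=+1, (21|23)=-1; sign (−1)^0·+1^0·-1^1 = -1.
(a,b)_∞: sgn(-391)=−, sgn(7106)=+, so +1.
|Ram(-391, 7106)| = 2, even; anisotropic at {19, 23}.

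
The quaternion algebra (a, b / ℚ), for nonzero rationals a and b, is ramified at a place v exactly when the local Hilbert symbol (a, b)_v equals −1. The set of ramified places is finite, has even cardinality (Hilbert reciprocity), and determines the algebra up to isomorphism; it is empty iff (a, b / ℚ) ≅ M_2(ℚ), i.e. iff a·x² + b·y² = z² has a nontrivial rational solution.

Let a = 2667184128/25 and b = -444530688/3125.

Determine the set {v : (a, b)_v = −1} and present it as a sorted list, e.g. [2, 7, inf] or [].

[2, 5]

(a, b) ≡ (4522, -33915) mod (ℚ^×)²; places V = {2, 3, 5, 7, 17, 19, ∞}.
(a,b)_3: α=2, u≡1; β=1, v≡2 (mod 3); (1|3)=+1, (2|3)=-1; sign (−1)^0·+1^1·-1^2 = +1.
(a,b)_19: α=1, u≡18; β=1, v≡17 (mod 19); (18|19)=-1, (17|19)=+1; sign (−1)^1·-1^1·+1^1 = +1.
(a,b)_7: α=1, u≡2; β=1, v≡5 (mod 7); (2|7)=+1, (5|7)=-1; sign (−1)^1·+1^1·-1^1 = +1.
(a,b)_5: α=-2, u≡3; β=-5, v≡2 (mod 5); (3|5)=-1, (2|5)=-1; sign (−1)^0·-1^-5·-1^-2 = -1.
(a,b)_∞: sgn(4522)=+, sgn(-33915)=−, so +1.
(a,b)_2: α=17, β=16; u≡5, v≡5 (mod 8); ε(u)ε(v)=0·0, αω(v)=17·1, βω(u)=16·1; sum ≡ 1  ⇒  -1.
(a,b)_17: α=1, u≡6; β=1, v≡14 (mod 17); (6|17)=-1, (14|17)=-1; sign (−1)^0·-1^1·-1^1 = +1.
|Ram(4522, -33915)| = 2, even; anisotropic at {2, 5}.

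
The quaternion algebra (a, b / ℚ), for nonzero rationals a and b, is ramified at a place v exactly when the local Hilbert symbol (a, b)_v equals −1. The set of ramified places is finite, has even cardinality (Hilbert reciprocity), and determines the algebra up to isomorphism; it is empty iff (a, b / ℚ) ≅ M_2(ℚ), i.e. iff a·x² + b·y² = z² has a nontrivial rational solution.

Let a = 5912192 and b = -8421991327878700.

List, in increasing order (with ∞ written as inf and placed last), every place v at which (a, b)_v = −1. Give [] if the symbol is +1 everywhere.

(a, b) ≡ (92378, -187) mod (ℚ^×)²; places V = {2, 5, 11, 13, 17, 19, ∞}.
(a,b)_2: α=7, β=2; u≡5, v≡5 (mod 8); ε(u)ε(v)=0·0, αω(v)=7·1, βω(u)=2·1; sum ≡ 1  ⇒  -1.
(a,b)_13: α=1, u≡5; β=4, v≡5 (mod 13); (5|13)=-1, (5|13)=-1; sign (−1)^0·-1^4·-1^1 = -1.
(a,b)_5: α=0, u≡2; β=2, v≡2 (mod 5); (2|5)=-1, (2|5)=-1; sign (−1)^0·-1^2·-1^0 = +1.
(a,b)_∞: sgn(92378)=+, sgn(-187)=−, so +1.
(a,b)_17: α=1, u≡7; β=1, v≡7 (mod 17); (7|17)=-1, (7|17)=-1; sign (−1)^0·-1^1·-1^1 = +1.
(a,b)_11: α=1, u≡1; β=3, v≡1 (mod 11); (1|11)=+1, (1|11)=+1; sign (−1)^1·+1^3·+1^1 = -1.
(a,b)_19: α=1, u≡5; β=4, v≡2 (mod 19); (5|19)=+1, (2|19)=-1; sign (−1)^0·+1^4·-1^1 = -1.
Ram(92378, -187) = {2, 11, 13, 19}; no ℚ_2-point on the conic.

[2, 11, 13, 19]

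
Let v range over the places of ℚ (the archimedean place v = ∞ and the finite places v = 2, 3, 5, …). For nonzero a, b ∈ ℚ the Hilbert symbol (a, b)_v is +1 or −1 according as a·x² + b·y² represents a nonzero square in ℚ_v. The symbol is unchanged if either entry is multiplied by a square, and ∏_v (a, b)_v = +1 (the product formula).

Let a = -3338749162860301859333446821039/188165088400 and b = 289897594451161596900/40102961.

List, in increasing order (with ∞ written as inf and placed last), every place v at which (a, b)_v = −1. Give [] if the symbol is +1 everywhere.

[3, 11, 13, 19]

Mod squares: a ≡ -8151, b ≡ 41. Check v ∈ {∞, 2, 3, 5, 7, 11, 13, 17, 19, 23, 29, 31, 41, 43}.
v=31: a=31^2·(≡20), b=31^0·(≡19) mod 31; (20|31)=+1, (19|31)=+1; (−1)^{2·0·15}·(+1)^0·(+1)^2 = +1.
v=43: a=43^0·(≡26), b=43^-2·(≡41) mod 43; (26|43)=-1, (41|43)=+1; (−1)^{0·-2·21}·(-1)^-2·(+1)^0 = +1.
v=17: a=17^2·(≡13), b=17^0·(≡3) mod 17; (13|17)=+1, (3|17)=-1; (−1)^{2·0·8}·(+1)^0·(-1)^2 = +1.
v=11: a=11^3·(≡10), b=11^2·(≡7) mod 11; (10|11)=-1, (7|11)=-1; (−1)^{3·2·5}·(-1)^2·(-1)^3 = -1.
v=∞: -8151 < 0 and 41 > 0  ⇒  (a,b)_∞ = +1.
v=2: v_2(a)=-4, v_2(b)=2; units ≡ 1, 1 (mod 8); ε·ε+αω+βω = 0·0+-4·0+2·0 ≡ 0  ⇒  (a,b)_2 = +1.
v=19: a=19^3·(≡2), b=19^2·(≡18) mod 19; (2|19)=-1, (18|19)=-1; (−1)^{3·2·9}·(-1)^2·(-1)^3 = -1.
v=5: a=5^-2·(≡1), b=5^2·(≡1) mod 5; (1|5)=+1, (1|5)=+1; (−1)^{-2·2·2}·(+1)^2·(+1)^-2 = +1.
v=29: a=29^4·(≡2), b=29^2·(≡11) mod 29; (2|29)=-1, (11|29)=-1; (−1)^{4·2·14}·(-1)^2·(-1)^4 = +1.
v=7: a=7^10·(≡1), b=7^8·(≡5) mod 7; (1|7)=+1, (5|7)=-1; (−1)^{10·8·3}·(+1)^8·(-1)^10 = +1.
v=23: a=23^-4·(≡14), b=23^-2·(≡4) mod 23; (14|23)=-1, (4|23)=+1; (−1)^{-4·-2·11}·(-1)^-2·(+1)^-4 = +1.
v=41: a=41^-2·(≡4), b=41^-1·(≡25) mod 41; (4|41)=+1, (25|41)=+1; (−1)^{-2·-1·20}·(+1)^-1·(+1)^-2 = +1.
v=13: a=13^3·(≡10), b=13^2·(≡7) mod 13; (10|13)=+1, (7|13)=-1; (−1)^{3·2·6}·(+1)^2·(-1)^3 = -1.
v=3: a=3^1·(≡1), b=3^4·(≡2) mod 3; (1|3)=+1, (2|3)=-1; (−1)^{1·4·1}·(+1)^4·(-1)^1 = -1.
Ram(-8151, 41) = {3, 11, 13, 19}; no ℚ_3-point on the conic.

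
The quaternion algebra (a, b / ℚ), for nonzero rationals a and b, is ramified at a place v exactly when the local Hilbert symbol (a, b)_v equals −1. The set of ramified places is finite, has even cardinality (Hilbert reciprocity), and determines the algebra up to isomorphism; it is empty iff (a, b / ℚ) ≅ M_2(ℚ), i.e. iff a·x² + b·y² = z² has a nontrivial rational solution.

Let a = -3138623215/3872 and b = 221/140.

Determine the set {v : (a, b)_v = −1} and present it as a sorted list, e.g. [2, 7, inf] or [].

(a, b) ≡ (-15470, 7735) mod (ℚ^×)²; places V = {2, 5, 7, 11, 13, 17, ∞}.
(a,b)_∞: sgn(-15470)=−, sgn(7735)=+, so +1.
(a,b)_5: α=1, u≡1; β=-1, v≡2 (mod 5); (1|5)=+1, (2|5)=-1; sign (−1)^0·+1^-1·-1^1 = -1.
(a,b)_2: α=-5, β=-2; u≡1, v≡7 (mod 8); ε(u)ε(v)=0·1, αω(v)=-5·0, βω(u)=-2·0; sum ≡ 0  ⇒  +1.
(a,b)_11: α=-2, u≡2; β=0, v≡7 (mod 11); (2|11)=-1, (7|11)=-1; sign (−1)^0·-1^0·-1^-2 = +1.
(a,b)_17: α=1, u≡4; β=1, v≡16 (mod 17); (4|17)=+1, (16|17)=+1; sign (−1)^0·+1^1·+1^1 = +1.
(a,b)_13: α=3, u≡6; β=1, v≡3 (mod 13); (6|13)=-1, (3|13)=+1; sign (−1)^0·-1^1·+1^3 = -1.
(a,b)_7: α=5, u≡1; β=-1, v≡3 (mod 7); (1|7)=+1, (3|7)=-1; sign (−1)^1·+1^-1·-1^5 = +1.
(-15470, 7735 / ℚ) ramifies at {5, 13}: a division algebra.

[5, 13]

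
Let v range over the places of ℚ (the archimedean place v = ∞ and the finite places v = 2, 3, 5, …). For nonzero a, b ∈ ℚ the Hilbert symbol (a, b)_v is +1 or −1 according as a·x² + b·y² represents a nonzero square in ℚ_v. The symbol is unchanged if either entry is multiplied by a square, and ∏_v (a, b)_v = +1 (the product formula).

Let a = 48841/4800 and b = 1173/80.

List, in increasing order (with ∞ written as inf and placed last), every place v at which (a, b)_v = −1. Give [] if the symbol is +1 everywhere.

Mod squares: a ≡ 3, b ≡ 5865. Check v ∈ {∞, 2, 3, 5, 13, 17, 23}.
v=23: a=23^0·(≡18), b=23^1·(≡13) mod 23; (18|23)=+1, (13|23)=+1; (−1)^{0·1·11}·(+1)^1·(+1)^0 = +1.
v=5: a=5^-2·(≡3), b=5^-1·(≡3) mod 5; (3|5)=-1, (3|5)=-1; (−1)^{-2·-1·2}·(-1)^-1·(-1)^-2 = -1.
v=3: a=3^-1·(≡1), b=3^1·(≡2) mod 3; (1|3)=+1, (2|3)=-1; (−1)^{-1·1·1}·(+1)^1·(-1)^-1 = +1.
v=2: v_2(a)=-6, v_2(b)=-4; units ≡ 3, 1 (mod 8); ε·ε+αω+βω = 1·0+-6·0+-4·1 ≡ 0  ⇒  (a,b)_2 = +1.
v=17: a=17^2·(≡14), b=17^1·(≡10) mod 17; (14|17)=-1, (10|17)=-1; (−1)^{2·1·8}·(-1)^1·(-1)^2 = -1.
v=13: a=13^2·(≡1), b=13^0·(≡8) mod 13; (1|13)=+1, (8|13)=-1; (−1)^{2·0·6}·(+1)^0·(-1)^2 = +1.
v=∞: 3 > 0 and 5865 > 0  ⇒  (a,b)_∞ = +1.
(3, 5865 / ℚ) ramifies at {5, 17}: a division algebra.

[5, 17]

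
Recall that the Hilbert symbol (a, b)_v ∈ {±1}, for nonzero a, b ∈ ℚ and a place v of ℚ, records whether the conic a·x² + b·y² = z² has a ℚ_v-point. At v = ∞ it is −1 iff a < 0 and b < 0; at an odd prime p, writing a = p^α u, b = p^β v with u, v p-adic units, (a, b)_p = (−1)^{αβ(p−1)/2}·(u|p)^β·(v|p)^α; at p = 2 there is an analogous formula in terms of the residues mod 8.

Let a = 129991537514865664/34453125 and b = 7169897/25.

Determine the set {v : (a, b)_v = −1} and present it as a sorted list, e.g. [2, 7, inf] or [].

[5, 7, 37, 47]

(a, b) ≡ (5, 7169897) mod (ℚ^×)²; places V = {2, 3, 5, 7, 11, 19, 31, 37, 47, ∞}.
(a,b)_7: α=-2, u≡5; β=1, v≡6 (mod 7); (5|7)=-1, (6|7)=-1; sign (−1)^0·-1^1·-1^-2 = -1.
(a,b)_5: α=-7, u≡4; β=-2, v≡2 (mod 5); (4|5)=+1, (2|5)=-1; sign (−1)^0·+1^-2·-1^-7 = -1.
(a,b)_∞: sgn(5)=+, sgn(7169897)=+, so +1.
(a,b)_3: α=-2, u≡2; β=0, v≡2 (mod 3); (2|3)=-1, (2|3)=-1; sign (−1)^0·-1^0·-1^-2 = +1.
(a,b)_37: α=2, u≡2; β=1, v≡36 (mod 37); (2|37)=-1, (36|37)=+1; sign (−1)^0·-1^1·+1^2 = -1.
(a,b)_47: α=2, u≡35; β=1, v≡24 (mod 47); (35|47)=-1, (24|47)=+1; sign (−1)^0·-1^1·+1^2 = -1.
(a,b)_19: α=2, u≡4; β=1, v≡7 (mod 19); (4|19)=+1, (7|19)=+1; sign (−1)^0·+1^1·+1^2 = +1.
(a,b)_31: α=2, u≡20; β=1, v≡11 (mod 31); (20|31)=+1, (11|31)=-1; sign (−1)^0·+1^1·-1^2 = +1.
(a,b)_11: α=2, u≡1; β=0, v≡3 (mod 11); (1|11)=+1, (3|11)=+1; sign (−1)^0·+1^0·+1^2 = +1.
(a,b)_2: α=10, β=0; u≡5, v≡1 (mod 8); ε(u)ε(v)=0·0, αω(v)=10·0, βω(u)=0·1; sum ≡ 0  ⇒  +1.
Ram(5, 7169897) = {5, 7, 37, 47}; no ℚ_5-point on the conic.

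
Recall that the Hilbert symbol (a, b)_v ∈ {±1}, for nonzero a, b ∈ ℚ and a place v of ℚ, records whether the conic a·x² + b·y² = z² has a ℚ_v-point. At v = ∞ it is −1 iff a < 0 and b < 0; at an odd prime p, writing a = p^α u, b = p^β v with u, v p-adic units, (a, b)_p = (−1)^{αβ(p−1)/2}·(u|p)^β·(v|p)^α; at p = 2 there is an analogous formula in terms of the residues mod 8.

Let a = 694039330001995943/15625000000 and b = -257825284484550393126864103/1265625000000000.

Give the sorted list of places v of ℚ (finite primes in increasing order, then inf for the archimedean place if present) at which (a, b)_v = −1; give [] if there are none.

(a, b) ≡ (23, -70) mod (ℚ^×)²; places V = {2, 3, 5, 7, 17, 23, 31, ∞}.
(a,b)_∞: sgn(23)=+, sgn(-70)=−, so +1.
(a,b)_3: α=0, u≡2; β=-4, v≡2 (mod 3); (2|3)=-1, (2|3)=-1; sign (−1)^0·-1^-4·-1^0 = +1.
(a,b)_17: α=2, u≡11; β=2, v≡8 (mod 17); (11|17)=-1, (8|17)=+1; sign (−1)^0·-1^2·+1^2 = +1.
(a,b)_2: α=-6, β=-9; u≡7, v≡5 (mod 8); ε(u)ε(v)=1·0, αω(v)=-6·1, βω(u)=-9·0; sum ≡ 0  ⇒  +1.
(a,b)_31: α=6, u≡26; β=8, v≡15 (mod 31); (26|31)=-1, (15|31)=-1; sign (−1)^0·-1^8·-1^6 = +1.
(a,b)_5: α=-12, u≡2; β=-15, v≡1 (mod 5); (2|5)=-1, (1|5)=+1; sign (−1)^0·-1^-15·+1^-12 = -1.
(a,b)_23: α=1, u≡16; β=2, v≡11 (mod 23); (16|23)=+1, (11|23)=-1; sign (−1)^0·+1^2·-1^1 = -1.
(a,b)_7: α=6, u≡4; β=11, v≡4 (mod 7); (4|7)=+1, (4|7)=+1; sign (−1)^0·+1^11·+1^6 = +1.
Ram(23, -70) = {5, 23}; no ℚ_5-point on the conic.

[5, 23]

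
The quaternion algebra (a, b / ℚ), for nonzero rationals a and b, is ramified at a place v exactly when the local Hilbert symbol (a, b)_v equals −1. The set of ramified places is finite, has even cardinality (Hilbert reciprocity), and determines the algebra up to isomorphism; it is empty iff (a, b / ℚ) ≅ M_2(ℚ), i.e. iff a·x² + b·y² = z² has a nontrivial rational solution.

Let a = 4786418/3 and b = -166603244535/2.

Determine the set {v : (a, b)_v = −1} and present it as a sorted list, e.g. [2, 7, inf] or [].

[2, 7, 13, 17]

Mod squares: a ≡ 6, b ≡ -15470. Check v ∈ {∞, 2, 3, 5, 7, 13, 17}.
v=7: a=7^2·(≡6), b=7^3·(≡2) mod 7; (6|7)=-1, (2|7)=+1; (−1)^{2·3·3}·(-1)^3·(+1)^2 = -1.
v=3: a=3^-1·(≡2), b=3^2·(≡1) mod 3; (2|3)=-1, (1|3)=+1; (−1)^{-1·2·1}·(-1)^2·(+1)^-1 = +1.
v=17: a=17^2·(≡7), b=17^3·(≡2) mod 17; (7|17)=-1, (2|17)=+1; (−1)^{2·3·8}·(-1)^3·(+1)^2 = -1.
v=2: v_2(a)=1, v_2(b)=-1; units ≡ 3, 1 (mod 8); ε·ε+αω+βω = 1·0+1·0+-1·1 ≡ 1  ⇒  (a,b)_2 = -1.
v=5: a=5^0·(≡1), b=5^1·(≡4) mod 5; (1|5)=+1, (4|5)=+1; (−1)^{0·1·2}·(+1)^1·(+1)^0 = +1.
v=∞: 6 > 0 and -15470 < 0  ⇒  (a,b)_∞ = +1.
v=13: a=13^2·(≡7), b=13^3·(≡2) mod 13; (7|13)=-1, (2|13)=-1; (−1)^{2·3·6}·(-1)^3·(-1)^2 = -1.
Ram(6, -15470) = {2, 7, 13, 17}; no ℚ_2-point on the conic.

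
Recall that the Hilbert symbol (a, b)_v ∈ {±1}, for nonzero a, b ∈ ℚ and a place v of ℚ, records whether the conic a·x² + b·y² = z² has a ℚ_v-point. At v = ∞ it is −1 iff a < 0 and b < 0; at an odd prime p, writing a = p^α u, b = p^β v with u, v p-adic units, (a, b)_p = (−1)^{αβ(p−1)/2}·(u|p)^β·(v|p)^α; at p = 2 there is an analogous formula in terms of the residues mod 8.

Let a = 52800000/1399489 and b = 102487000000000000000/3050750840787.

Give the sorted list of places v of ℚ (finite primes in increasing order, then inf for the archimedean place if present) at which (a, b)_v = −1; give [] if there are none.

[2, 5]

(a, b) ≡ (330, 210) mod (ℚ^×)²; places V = {2, 3, 5, 7, 11, 13, 17, ∞}.
(a,b)_5: α=5, u≡4; β=15, v≡3 (mod 5); (4|5)=+1, (3|5)=-1; sign (−1)^0·+1^15·-1^5 = -1.
(a,b)_11: α=1, u≡6; β=4, v≡4 (mod 11); (6|11)=-1, (4|11)=+1; sign (−1)^0·-1^4·+1^1 = +1.
(a,b)_13: α=-4, u≡11; β=-6, v≡2 (mod 13); (11|13)=-1, (2|13)=-1; sign (−1)^0·-1^-6·-1^-4 = +1.
(a,b)_3: α=1, u≡2; β=-7, v≡1 (mod 3); (2|3)=-1, (1|3)=+1; sign (−1)^1·-1^-7·+1^1 = +1.
(a,b)_7: α=-2, u≡1; β=1, v≡4 (mod 7); (1|7)=+1, (4|7)=+1; sign (−1)^0·+1^1·+1^-2 = +1.
(a,b)_∞: sgn(330)=+, sgn(210)=+, so +1.
(a,b)_17: α=0, u≡14; β=-2, v≡5 (mod 17); (14|17)=-1, (5|17)=-1; sign (−1)^0·-1^-2·-1^0 = +1.
(a,b)_2: α=9, β=15; u≡5, v≡1 (mod 8); ε(u)ε(v)=0·0, αω(v)=9·0, βω(u)=15·1; sum ≡ 1  ⇒  -1.
(330, 210 / ℚ) ramifies at {2, 5}: a division algebra.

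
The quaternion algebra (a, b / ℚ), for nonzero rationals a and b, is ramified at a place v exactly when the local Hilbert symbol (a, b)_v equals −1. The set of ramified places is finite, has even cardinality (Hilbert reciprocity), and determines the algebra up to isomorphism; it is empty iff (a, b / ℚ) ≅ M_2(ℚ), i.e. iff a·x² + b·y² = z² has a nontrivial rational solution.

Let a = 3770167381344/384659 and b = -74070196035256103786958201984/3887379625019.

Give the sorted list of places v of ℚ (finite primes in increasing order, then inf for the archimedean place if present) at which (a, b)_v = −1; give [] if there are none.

[2, 11, 23, 41]

Mod squares: a ≡ 5877528514, b ≡ -168454. Check v ∈ {∞, 2, 3, 7, 11, 13, 17, 19, 23, 31, 37, 41}.
v=13: a=13^1·(≡12), b=13^3·(≡10) mod 13; (12|13)=+1, (10|13)=+1; (−1)^{1·3·6}·(+1)^3·(+1)^1 = +1.
v=∞: 5877528514 > 0 and -168454 < 0  ⇒  (a,b)_∞ = +1.
v=23: a=23^1·(≡7), b=23^2·(≡21) mod 23; (7|23)=-1, (21|23)=-1; (−1)^{1·2·11}·(-1)^2·(-1)^1 = -1.
v=37: a=37^1·(≡18), b=37^2·(≡10) mod 37; (18|37)=-1, (10|37)=+1; (−1)^{1·2·18}·(-1)^2·(+1)^1 = +1.
v=31: a=31^1·(≡18), b=31^3·(≡24) mod 31; (18|31)=+1, (24|31)=-1; (−1)^{1·3·15}·(+1)^3·(-1)^1 = +1.
v=41: a=41^1·(≡34), b=41^2·(≡17) mod 41; (34|41)=-1, (17|41)=-1; (−1)^{1·2·20}·(-1)^2·(-1)^1 = -1.
v=11: a=11^-3·(≡4), b=11^-5·(≡9) mod 11; (4|11)=+1, (9|11)=+1; (−1)^{-3·-5·5}·(+1)^-5·(+1)^-3 = -1.
v=2: v_2(a)=5, v_2(b)=7; units ≡ 1, 5 (mod 8); ε·ε+αω+βω = 0·0+5·1+7·0 ≡ 1  ⇒  (a,b)_2 = -1.
v=17: a=17^-2·(≡6), b=17^-6·(≡9) mod 17; (6|17)=-1, (9|17)=+1; (−1)^{-2·-6·8}·(-1)^-6·(+1)^-2 = +1.
v=19: a=19^1·(≡3), b=19^3·(≡11) mod 19; (3|19)=-1, (11|19)=+1; (−1)^{1·3·9}·(-1)^3·(+1)^1 = +1.
v=3: a=3^2·(≡1), b=3^2·(≡2) mod 3; (1|3)=+1, (2|3)=-1; (−1)^{2·2·1}·(+1)^2·(-1)^2 = +1.
v=7: a=7^2·(≡2), b=7^6·(≡4) mod 7; (2|7)=+1, (4|7)=+1; (−1)^{2·6·3}·(+1)^6·(+1)^2 = +1.
(5877528514, -168454 / ℚ) ramifies at {2, 11, 23, 41}: a division algebra.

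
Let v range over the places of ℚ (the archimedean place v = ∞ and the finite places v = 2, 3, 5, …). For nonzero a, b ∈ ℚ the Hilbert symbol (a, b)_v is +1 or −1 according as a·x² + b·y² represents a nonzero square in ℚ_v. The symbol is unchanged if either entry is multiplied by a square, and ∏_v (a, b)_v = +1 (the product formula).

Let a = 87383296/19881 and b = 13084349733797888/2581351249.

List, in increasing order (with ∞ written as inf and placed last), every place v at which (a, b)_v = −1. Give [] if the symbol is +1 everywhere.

Mod squares: a ≡ 2821, b ≡ 2. Check v ∈ {∞, 2, 3, 7, 11, 13, 23, 31, 47}.
v=13: a=13^1·(≡3), b=13^2·(≡11) mod 13; (3|13)=+1, (11|13)=-1; (−1)^{1·2·6}·(+1)^2·(-1)^1 = -1.
v=7: a=7^1·(≡4), b=7^4·(≡4) mod 7; (4|7)=+1, (4|7)=+1; (−1)^{1·4·3}·(+1)^4·(+1)^1 = +1.
v=31: a=31^1·(≡11), b=31^2·(≡18) mod 31; (11|31)=-1, (18|31)=+1; (−1)^{1·2·15}·(-1)^2·(+1)^1 = +1.
v=∞: 2821 > 0 and 2 > 0  ⇒  (a,b)_∞ = +1.
v=47: a=47^-2·(≡16), b=47^-4·(≡32) mod 47; (16|47)=+1, (32|47)=+1; (−1)^{-2·-4·23}·(+1)^-4·(+1)^-2 = +1.
v=11: a=11^2·(≡1), b=11^0·(≡10) mod 11; (1|11)=+1, (10|11)=-1; (−1)^{2·0·5}·(+1)^0·(-1)^2 = +1.
v=2: v_2(a)=8, v_2(b)=25; units ≡ 5, 1 (mod 8); ε·ε+αω+βω = 0·0+8·0+25·1 ≡ 1  ⇒  (a,b)_2 = -1.
v=3: a=3^-2·(≡1), b=3^0·(≡2) mod 3; (1|3)=+1, (2|3)=-1; (−1)^{-2·0·1}·(+1)^0·(-1)^-2 = +1.
v=23: a=23^0·(≡7), b=23^-2·(≡18) mod 23; (7|23)=-1, (18|23)=+1; (−1)^{0·-2·11}·(-1)^-2·(+1)^0 = +1.
|Ram(2821, 2)| = 2, even; anisotropic at {2, 13}.

[2, 13]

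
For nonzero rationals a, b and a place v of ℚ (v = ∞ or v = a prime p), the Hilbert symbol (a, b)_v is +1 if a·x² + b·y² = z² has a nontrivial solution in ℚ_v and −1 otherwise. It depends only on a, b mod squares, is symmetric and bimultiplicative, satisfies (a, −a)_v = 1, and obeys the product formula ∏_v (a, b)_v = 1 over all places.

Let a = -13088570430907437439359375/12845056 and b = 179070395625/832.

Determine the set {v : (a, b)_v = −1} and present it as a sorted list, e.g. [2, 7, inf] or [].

[13, 23]

Mod squares: a ≡ -759, b ≡ 380029. Check v ∈ {∞, 2, 3, 5, 7, 11, 13, 23, 31, 41}.
v=41: a=41^2·(≡18), b=41^1·(≡13) mod 41; (18|41)=+1, (13|41)=-1; (−1)^{2·1·20}·(+1)^1·(-1)^2 = +1.
v=3: a=3^7·(≡2), b=3^4·(≡1) mod 3; (2|3)=-1, (1|3)=+1; (−1)^{7·4·1}·(-1)^4·(+1)^7 = +1.
v=23: a=23^3·(≡1), b=23^1·(≡18) mod 23; (1|23)=+1, (18|23)=+1; (−1)^{3·1·11}·(+1)^1·(+1)^3 = -1.
v=2: v_2(a)=-18, v_2(b)=-6; units ≡ 1, 5 (mod 8); ε·ε+αω+βω = 0·0+-18·1+-6·0 ≡ 0  ⇒  (a,b)_2 = +1.
v=11: a=11^7·(≡2), b=11^2·(≡1) mod 11; (2|11)=-1, (1|11)=+1; (−1)^{7·2·5}·(-1)^2·(+1)^7 = +1.
v=7: a=7^-2·(≡4), b=7^0·(≡5) mod 7; (4|7)=+1, (5|7)=-1; (−1)^{-2·0·3}·(+1)^0·(-1)^-2 = +1.
v=∞: -759 < 0 and 380029 > 0  ⇒  (a,b)_∞ = +1.
v=31: a=31^2·(≡10), b=31^1·(≡28) mod 31; (10|31)=+1, (28|31)=+1; (−1)^{2·1·15}·(+1)^1·(+1)^2 = +1.
v=5: a=5^6·(≡1), b=5^4·(≡4) mod 5; (1|5)=+1, (4|5)=+1; (−1)^{6·4·2}·(+1)^4·(+1)^6 = +1.
v=13: a=13^0·(≡8), b=13^-1·(≡9) mod 13; (8|13)=-1, (9|13)=+1; (−1)^{0·-1·6}·(-1)^-1·(+1)^0 = -1.
|Ram(-759, 380029)| = 2, even; anisotropic at {13, 23}.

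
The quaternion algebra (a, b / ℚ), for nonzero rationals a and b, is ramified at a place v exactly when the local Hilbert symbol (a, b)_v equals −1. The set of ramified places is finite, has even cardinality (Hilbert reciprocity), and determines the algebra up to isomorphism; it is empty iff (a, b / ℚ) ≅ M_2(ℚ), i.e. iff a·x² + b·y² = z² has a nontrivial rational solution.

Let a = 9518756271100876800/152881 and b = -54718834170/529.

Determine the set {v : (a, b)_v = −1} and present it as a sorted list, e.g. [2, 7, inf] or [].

[2, 5]

(a, b) ≡ (22, -2730) mod (ℚ^×)²; places V = {2, 3, 5, 7, 11, 13, 17, 23, 37, ∞}.
(a,b)_37: α=4, u≡20; β=2, v≡29 (mod 37); (20|37)=-1, (29|37)=-1; sign (−1)^0·-1^2·-1^4 = +1.
(a,b)_∞: sgn(22)=+, sgn(-2730)=−, so +1.
(a,b)_3: α=2, u≡1; β=1, v≡2 (mod 3); (1|3)=+1, (2|3)=-1; sign (−1)^0·+1^1·-1^2 = +1.
(a,b)_11: α=3, u≡2; β=4, v≡1 (mod 11); (2|11)=-1, (1|11)=+1; sign (−1)^0·-1^4·+1^3 = +1.
(a,b)_23: α=-2, u≡14; β=-2, v≡11 (mod 23); (14|23)=-1, (11|23)=-1; sign (−1)^0·-1^-2·-1^-2 = +1.
(a,b)_2: α=11, β=1; u≡3, v≡3 (mod 8); ε(u)ε(v)=1·1, αω(v)=11·1, βω(u)=1·1; sum ≡ 1  ⇒  -1.
(a,b)_5: α=2, u≡2; β=1, v≡4 (mod 5); (2|5)=-1, (4|5)=+1; sign (−1)^0·-1^1·+1^2 = -1.
(a,b)_17: α=-2, u≡6; β=0, v≡7 (mod 17); (6|17)=-1, (7|17)=-1; sign (−1)^0·-1^0·-1^-2 = +1.
(a,b)_13: α=2, u≡1; β=1, v≡6 (mod 13); (1|13)=+1, (6|13)=-1; sign (−1)^0·+1^1·-1^2 = +1.
(a,b)_7: α=2, u≡1; β=1, v≡1 (mod 7); (1|7)=+1, (1|7)=+1; sign (−1)^0·+1^1·+1^2 = +1.
Ram(22, -2730) = {2, 5}; no ℚ_2-point on the conic.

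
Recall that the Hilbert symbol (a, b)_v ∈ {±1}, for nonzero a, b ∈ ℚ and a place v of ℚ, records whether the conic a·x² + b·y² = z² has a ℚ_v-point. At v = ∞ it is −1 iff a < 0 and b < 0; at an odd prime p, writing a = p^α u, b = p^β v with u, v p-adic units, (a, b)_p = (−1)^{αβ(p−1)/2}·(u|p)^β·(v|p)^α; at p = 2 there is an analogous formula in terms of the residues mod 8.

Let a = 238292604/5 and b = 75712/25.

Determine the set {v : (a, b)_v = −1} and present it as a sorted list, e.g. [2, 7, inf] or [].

(a, b) ≡ (408595, 7) mod (ℚ^×)²; places V = {2, 3, 5, 7, 11, 13, 17, 19, 23, ∞}.
(a,b)_5: α=-1, u≡4; β=-2, v≡2 (mod 5); (4|5)=+1, (2|5)=-1; sign (−1)^0·+1^-2·-1^-1 = -1.
(a,b)_13: α=0, u≡6; β=2, v≡7 (mod 13); (6|13)=-1, (7|13)=-1; sign (−1)^0·-1^2·-1^0 = +1.
(a,b)_19: α=1, u≡5; β=0, v≡9 (mod 19); (5|19)=+1, (9|19)=+1; sign (−1)^0·+1^0·+1^1 = +1.
(a,b)_2: α=2, β=6; u≡3, v≡7 (mod 8); ε(u)ε(v)=1·1, αω(v)=2·0, βω(u)=6·1; sum ≡ 1  ⇒  -1.
(a,b)_11: α=1, u≡3; β=0, v≡7 (mod 11); (3|11)=+1, (7|11)=-1; sign (−1)^0·+1^0·-1^1 = -1.
(a,b)_23: α=1, u≡12; β=0, v≡21 (mod 23); (12|23)=+1, (21|23)=-1; sign (−1)^0·+1^0·-1^1 = -1.
(a,b)_17: α=1, u≡3; β=0, v≡12 (mod 17); (3|17)=-1, (12|17)=-1; sign (−1)^0·-1^0·-1^1 = -1.
(a,b)_∞: sgn(408595)=+, sgn(7)=+, so +1.
(a,b)_3: α=6, u≡1; β=0, v≡1 (mod 3); (1|3)=+1, (1|3)=+1; sign (−1)^0·+1^0·+1^6 = +1.
(a,b)_7: α=0, u≡5; β=1, v≡2 (mod 7); (5|7)=-1, (2|7)=+1; sign (−1)^0·-1^1·+1^0 = -1.
(408595, 7 / ℚ) ramifies at {2, 5, 7, 11, 17, 23}: a division algebra.

[2, 5, 7, 11, 17, 23]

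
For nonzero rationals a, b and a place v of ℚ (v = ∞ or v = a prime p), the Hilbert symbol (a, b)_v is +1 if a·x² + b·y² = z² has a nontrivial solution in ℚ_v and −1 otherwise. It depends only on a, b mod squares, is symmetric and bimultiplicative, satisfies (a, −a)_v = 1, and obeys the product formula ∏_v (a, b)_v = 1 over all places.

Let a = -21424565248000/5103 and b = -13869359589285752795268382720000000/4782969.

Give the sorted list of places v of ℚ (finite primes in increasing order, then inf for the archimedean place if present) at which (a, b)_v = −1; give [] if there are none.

Mod squares: a ≡ -1069810, b ≡ -118030. Check v ∈ {∞, 2, 3, 5, 7, 11, 17, 29, 31, 37}.
v=5: a=5^3·(≡2), b=5^7·(≡1) mod 5; (2|5)=-1, (1|5)=+1; (−1)^{3·7·2}·(-1)^7·(+1)^3 = -1.
v=31: a=31^1·(≡21), b=31^2·(≡1) mod 31; (21|31)=-1, (1|31)=+1; (−1)^{1·2·15}·(-1)^2·(+1)^1 = +1.
v=29: a=29^1·(≡10), b=29^3·(≡17) mod 29; (10|29)=-1, (17|29)=-1; (−1)^{1·3·14}·(-1)^3·(-1)^1 = +1.
v=37: a=37^2·(≡29), b=37^5·(≡13) mod 37; (29|37)=-1, (13|37)=-1; (−1)^{2·5·18}·(-1)^5·(-1)^2 = -1.
v=∞: -1069810 < 0 and -118030 < 0  ⇒  (a,b)_∞ = -1.
v=17: a=17^1·(≡13), b=17^2·(≡4) mod 17; (13|17)=+1, (4|17)=+1; (−1)^{1·2·8}·(+1)^2·(+1)^1 = +1.
v=2: v_2(a)=13, v_2(b)=35; units ≡ 7, 1 (mod 8); ε·ε+αω+βω = 1·0+13·0+35·0 ≡ 0  ⇒  (a,b)_2 = +1.
v=7: a=7^-1·(≡2), b=7^0·(≡4) mod 7; (2|7)=+1, (4|7)=+1; (−1)^{-1·0·3}·(+1)^0·(+1)^-1 = +1.
v=3: a=3^-6·(≡2), b=3^-14·(≡2) mod 3; (2|3)=-1, (2|3)=-1; (−1)^{-6·-14·1}·(-1)^-14·(-1)^-6 = +1.
v=11: a=11^0·(≡2), b=11^1·(≡7) mod 11; (2|11)=-1, (7|11)=-1; (−1)^{0·1·5}·(-1)^1·(-1)^0 = -1.
Ram(-1069810, -118030) = {5, 11, 37, ∞}; no ℚ_5-point on the conic.

[5, 11, 37, inf]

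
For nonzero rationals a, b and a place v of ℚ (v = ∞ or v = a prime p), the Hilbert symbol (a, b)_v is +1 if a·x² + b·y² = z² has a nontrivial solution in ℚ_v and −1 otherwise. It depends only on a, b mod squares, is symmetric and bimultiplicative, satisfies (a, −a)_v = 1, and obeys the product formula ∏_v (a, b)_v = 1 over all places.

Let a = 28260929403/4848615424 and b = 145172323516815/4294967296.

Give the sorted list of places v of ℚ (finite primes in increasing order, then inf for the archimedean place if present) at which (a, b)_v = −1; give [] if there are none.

(a, b) ≡ (203, 1015) mod (ℚ^×)²; places V = {2, 3, 5, 7, 17, 19, 23, 29, ∞}.
(a,b)_2: α=-24, β=-32; u≡3, v≡7 (mod 8); ε(u)ε(v)=1·1, αω(v)=-24·0, βω(u)=-32·1; sum ≡ 1  ⇒  -1.
(a,b)_23: α=2, u≡21; β=2, v≡1 (mod 23); (21|23)=-1, (1|23)=+1; sign (−1)^0·-1^2·+1^2 = +1.
(a,b)_17: α=-2, u≡16; β=0, v≡10 (mod 17); (16|17)=+1, (10|17)=-1; sign (−1)^0·+1^0·-1^-2 = +1.
(a,b)_29: α=1, u≡6; β=3, v≡5 (mod 29); (6|29)=+1, (5|29)=+1; sign (−1)^0·+1^3·+1^1 = +1.
(a,b)_19: α=2, u≡14; β=0, v≡10 (mod 19); (14|19)=-1, (10|19)=-1; sign (−1)^0·-1^0·-1^2 = +1.
(a,b)_∞: sgn(203)=+, sgn(1015)=+, so +1.
(a,b)_3: α=6, u≡2; β=8, v≡1 (mod 3); (2|3)=-1, (1|3)=+1; sign (−1)^0·-1^8·+1^6 = +1.
(a,b)_7: α=1, u≡1; β=3, v≡3 (mod 7); (1|7)=+1, (3|7)=-1; sign (−1)^1·+1^3·-1^1 = +1.
(a,b)_5: α=0, u≡2; β=1, v≡3 (mod 5); (2|5)=-1, (3|5)=-1; sign (−1)^0·-1^1·-1^0 = -1.
|Ram(203, 1015)| = 2, even; anisotropic at {2, 5}.

[2, 5]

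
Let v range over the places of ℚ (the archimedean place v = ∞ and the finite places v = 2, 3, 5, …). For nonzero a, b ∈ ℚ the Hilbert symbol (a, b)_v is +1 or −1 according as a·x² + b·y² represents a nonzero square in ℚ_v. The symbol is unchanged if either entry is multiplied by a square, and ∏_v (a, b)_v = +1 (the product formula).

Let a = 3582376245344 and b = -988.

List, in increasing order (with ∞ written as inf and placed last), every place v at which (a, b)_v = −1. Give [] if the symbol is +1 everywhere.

[]

Mod squares: a ≡ 10166, b ≡ -247. Check v ∈ {∞, 2, 13, 17, 19, 23}.
v=13: a=13^3·(≡2), b=13^1·(≡2) mod 13; (2|13)=-1, (2|13)=-1; (−1)^{3·1·6}·(-1)^1·(-1)^3 = +1.
v=19: a=19^4·(≡6), b=19^1·(≡5) mod 19; (6|19)=+1, (5|19)=+1; (−1)^{4·1·9}·(+1)^1·(+1)^4 = +1.
v=17: a=17^1·(≡14), b=17^0·(≡15) mod 17; (14|17)=-1, (15|17)=+1; (−1)^{1·0·8}·(-1)^0·(+1)^1 = +1.
v=∞: 10166 > 0 and -247 < 0  ⇒  (a,b)_∞ = +1.
v=23: a=23^1·(≡11), b=23^0·(≡1) mod 23; (11|23)=-1, (1|23)=+1; (−1)^{1·0·11}·(-1)^0·(+1)^1 = +1.
v=2: v_2(a)=5, v_2(b)=2; units ≡ 3, 1 (mod 8); ε·ε+αω+βω = 1·0+5·0+2·1 ≡ 0  ⇒  (a,b)_2 = +1.
Ram(a, b) = ∅: the form 10166·x² + -247·y² − z² is isotropic over every ℚ_v, so by Hasse–Minkowski it is isotropic over ℚ.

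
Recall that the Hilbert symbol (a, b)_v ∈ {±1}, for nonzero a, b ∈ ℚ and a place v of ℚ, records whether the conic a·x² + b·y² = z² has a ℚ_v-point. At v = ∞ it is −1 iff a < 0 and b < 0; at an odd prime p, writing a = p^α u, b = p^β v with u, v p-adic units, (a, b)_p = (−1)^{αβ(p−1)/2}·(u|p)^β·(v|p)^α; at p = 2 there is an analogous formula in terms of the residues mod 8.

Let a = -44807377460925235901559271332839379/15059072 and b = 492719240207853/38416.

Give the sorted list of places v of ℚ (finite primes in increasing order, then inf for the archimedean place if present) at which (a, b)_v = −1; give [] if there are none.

(a, b) ≡ (-22678, 20036013) mod (ℚ^×)²; places V = {2, 3, 7, 13, 17, 19, 23, 29, 31, ∞}.
(a,b)_17: α=3, u≡2; β=1, v≡8 (mod 17); (2|17)=+1, (8|17)=+1; sign (−1)^0·+1^1·+1^3 = +1.
(a,b)_∞: sgn(-22678)=−, sgn(20036013)=+, so +1.
(a,b)_23: α=3, u≡6; β=1, v≡12 (mod 23); (6|23)=+1, (12|23)=+1; sign (−1)^1·+1^1·+1^3 = -1.
(a,b)_3: α=14, u≡2; β=5, v≡2 (mod 3); (2|3)=-1, (2|3)=-1; sign (−1)^0·-1^5·-1^14 = -1.
(a,b)_29: α=5, u≡20; β=3, v≡28 (mod 29); (20|29)=+1, (28|29)=+1; sign (−1)^0·+1^3·+1^5 = +1.
(a,b)_7: α=-6, u≡2; β=-4, v≡4 (mod 7); (2|7)=+1, (4|7)=+1; sign (−1)^0·+1^-4·+1^-6 = +1.
(a,b)_2: α=-7, β=-4; u≡5, v≡5 (mod 8); ε(u)ε(v)=0·0, αω(v)=-7·1, βω(u)=-4·1; sum ≡ 1  ⇒  -1.
(a,b)_31: α=2, u≡16; β=1, v≡5 (mod 31); (16|31)=+1, (5|31)=+1; sign (−1)^0·+1^1·+1^2 = +1.
(a,b)_13: α=2, u≡5; β=0, v≡9 (mod 13); (5|13)=-1, (9|13)=+1; sign (−1)^0·-1^0·+1^2 = +1.
(a,b)_19: α=6, u≡8; β=3, v≡14 (mod 19); (8|19)=-1, (14|19)=-1; sign (−1)^0·-1^3·-1^6 = -1.
|Ram(-22678, 20036013)| = 4, even; anisotropic at {2, 3, 19, 23}.

[2, 3, 19, 23]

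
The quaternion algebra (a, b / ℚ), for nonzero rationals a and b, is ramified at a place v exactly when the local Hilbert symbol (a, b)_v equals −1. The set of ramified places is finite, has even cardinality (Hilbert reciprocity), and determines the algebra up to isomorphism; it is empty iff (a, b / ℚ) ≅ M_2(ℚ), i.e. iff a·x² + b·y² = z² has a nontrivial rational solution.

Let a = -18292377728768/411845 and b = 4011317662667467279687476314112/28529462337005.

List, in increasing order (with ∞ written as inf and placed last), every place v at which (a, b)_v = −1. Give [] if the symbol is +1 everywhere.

[37, 47]

Mod squares: a ≡ -2199835, b ≡ 185. Check v ∈ {∞, 2, 3, 5, 7, 11, 13, 23, 29, 31, 37, 41, 47}.
v=23: a=23^1·(≡18), b=23^2·(≡18) mod 23; (18|23)=+1, (18|23)=+1; (−1)^{1·2·11}·(+1)^2·(+1)^1 = +1.
v=∞: -2199835 < 0 and 185 > 0  ⇒  (a,b)_∞ = +1.
v=7: a=7^-2·(≡5), b=7^-4·(≡3) mod 7; (5|7)=-1, (3|7)=-1; (−1)^{-2·-4·3}·(-1)^-4·(-1)^-2 = +1.
v=31: a=31^2·(≡18), b=31^4·(≡13) mod 31; (18|31)=+1, (13|31)=-1; (−1)^{2·4·15}·(+1)^4·(-1)^2 = +1.
v=11: a=11^1·(≡8), b=11^2·(≡4) mod 11; (8|11)=-1, (4|11)=+1; (−1)^{1·2·5}·(-1)^2·(+1)^1 = +1.
v=41: a=41^-2·(≡8), b=41^-4·(≡31) mod 41; (8|41)=+1, (31|41)=+1; (−1)^{-2·-4·20}·(+1)^-4·(+1)^-2 = +1.
v=47: a=47^1·(≡17), b=47^2·(≡26) mod 47; (17|47)=+1, (26|47)=-1; (−1)^{1·2·23}·(+1)^2·(-1)^1 = -1.
v=3: a=3^0·(≡2), b=3^4·(≡2) mod 3; (2|3)=-1, (2|3)=-1; (−1)^{0·4·1}·(-1)^4·(-1)^0 = +1.
v=37: a=37^1·(≡34), b=37^3·(≡22) mod 37; (34|37)=+1, (22|37)=-1; (−1)^{1·3·18}·(+1)^3·(-1)^1 = -1.
v=2: v_2(a)=8, v_2(b)=18; units ≡ 5, 1 (mod 8); ε·ε+αω+βω = 0·0+8·0+18·1 ≡ 0  ⇒  (a,b)_2 = +1.
v=5: a=5^-1·(≡3), b=5^-1·(≡2) mod 5; (3|5)=-1, (2|5)=-1; (−1)^{-1·-1·2}·(-1)^-1·(-1)^-1 = +1.
v=29: a=29^0·(≡8), b=29^-2·(≡11) mod 29; (8|29)=-1, (11|29)=-1; (−1)^{0·-2·14}·(-1)^-2·(-1)^0 = +1.
v=13: a=13^2·(≡4), b=13^4·(≡12) mod 13; (4|13)=+1, (12|13)=+1; (−1)^{2·4·6}·(+1)^4·(+1)^2 = +1.
(-2199835, 185 / ℚ) ramifies at {37, 47}: a division algebra.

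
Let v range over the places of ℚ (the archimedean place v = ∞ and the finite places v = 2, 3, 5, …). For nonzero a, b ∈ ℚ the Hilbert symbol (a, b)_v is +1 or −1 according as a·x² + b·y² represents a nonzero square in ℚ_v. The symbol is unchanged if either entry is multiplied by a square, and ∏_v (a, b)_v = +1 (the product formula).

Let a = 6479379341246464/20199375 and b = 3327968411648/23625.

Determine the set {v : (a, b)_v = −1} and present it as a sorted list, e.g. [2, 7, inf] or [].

(a, b) ≡ (399, 3990) mod (ℚ^×)²; places V = {2, 3, 5, 7, 17, 19, ∞}.
(a,b)_7: α=-1, u≡2; β=-1, v≡6 (mod 7); (2|7)=+1, (6|7)=-1; sign (−1)^1·+1^-1·-1^-1 = +1.
(a,b)_19: α=-1, u≡14; β=1, v≡16 (mod 19); (14|19)=-1, (16|19)=+1; sign (−1)^1·-1^1·+1^-1 = +1.
(a,b)_∞: sgn(399)=+, sgn(3990)=+, so +1.
(a,b)_3: α=-5, u≡1; β=-3, v≡1 (mod 3); (1|3)=+1, (1|3)=+1; sign (−1)^1·+1^-3·+1^-5 = -1.
(a,b)_2: α=28, β=21; u≡7, v≡3 (mod 8); ε(u)ε(v)=1·1, αω(v)=28·1, βω(u)=21·0; sum ≡ 1  ⇒  -1.
(a,b)_5: α=-4, u≡1; β=-3, v≡2 (mod 5); (1|5)=+1, (2|5)=-1; sign (−1)^0·+1^-3·-1^-4 = +1.
(a,b)_17: α=6, u≡15; β=4, v≡11 (mod 17); (15|17)=+1, (11|17)=-1; sign (−1)^0·+1^4·-1^6 = +1.
Ram(399, 3990) = {2, 3}; no ℚ_2-point on the conic.

[2, 3]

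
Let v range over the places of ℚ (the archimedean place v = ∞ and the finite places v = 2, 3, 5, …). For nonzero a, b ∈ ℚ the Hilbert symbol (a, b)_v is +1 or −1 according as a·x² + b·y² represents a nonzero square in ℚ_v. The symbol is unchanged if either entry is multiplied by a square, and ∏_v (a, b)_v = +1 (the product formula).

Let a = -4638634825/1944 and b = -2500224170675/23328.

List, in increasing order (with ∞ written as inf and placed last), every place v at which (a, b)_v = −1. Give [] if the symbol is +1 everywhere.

[3, inf]

(a, b) ≡ (-76038, -278806) mod (ℚ^×)²; places V = {2, 3, 5, 7, 11, 19, 23, 29, ∞}.
(a,b)_5: α=2, u≡3; β=2, v≡1 (mod 5); (3|5)=-1, (1|5)=+1; sign (−1)^0·-1^2·+1^2 = +1.
(a,b)_29: α=1, u≡26; β=1, v≡3 (mod 29); (26|29)=-1, (3|29)=-1; sign (−1)^0·-1^1·-1^1 = +1.
(a,b)_2: α=-3, β=-5; u≡5, v≡5 (mod 8); ε(u)ε(v)=0·0, αω(v)=-3·1, βω(u)=-5·1; sum ≡ 0  ⇒  +1.
(a,b)_3: α=-5, u≡1; β=-6, v≡2 (mod 3); (1|3)=+1, (2|3)=-1; sign (−1)^0·+1^-6·-1^-5 = -1.
(a,b)_7: α=0, u≡3; β=2, v≡1 (mod 7); (3|7)=-1, (1|7)=+1; sign (−1)^0·-1^2·+1^0 = +1.
(a,b)_11: α=4, u≡1; β=5, v≡5 (mod 11); (1|11)=+1, (5|11)=+1; sign (−1)^0·+1^5·+1^4 = +1.
(a,b)_23: α=1, u≡6; β=1, v≡5 (mod 23); (6|23)=+1, (5|23)=-1; sign (−1)^1·+1^1·-1^1 = +1.
(a,b)_19: α=1, u≡16; β=1, v≡3 (mod 19); (16|19)=+1, (3|19)=-1; sign (−1)^1·+1^1·-1^1 = +1.
(a,b)_∞: sgn(-76038)=−, sgn(-278806)=−, so -1.
(-76038, -278806 / ℚ) ramifies at {3, ∞}: a division algebra.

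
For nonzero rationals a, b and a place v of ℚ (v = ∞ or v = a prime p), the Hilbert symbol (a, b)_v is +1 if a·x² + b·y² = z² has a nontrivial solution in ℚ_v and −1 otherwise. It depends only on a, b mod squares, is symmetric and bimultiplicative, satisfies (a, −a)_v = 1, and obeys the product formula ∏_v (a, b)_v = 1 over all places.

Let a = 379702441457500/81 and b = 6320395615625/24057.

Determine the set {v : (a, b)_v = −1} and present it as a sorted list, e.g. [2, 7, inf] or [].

[5, 7, 11, 23, 37, 41]

Mod squares: a ≡ 943, b ≡ 40299105. Check v ∈ {∞, 2, 3, 5, 7, 11, 13, 23, 37, 41}.
v=7: a=7^6·(≡5), b=7^3·(≡6) mod 7; (5|7)=-1, (6|7)=-1; (−1)^{6·3·3}·(-1)^3·(-1)^6 = -1.
v=11: a=11^0·(≡10), b=11^-1·(≡4) mod 11; (10|11)=-1, (4|11)=+1; (−1)^{0·-1·5}·(-1)^-1·(+1)^0 = -1.
v=5: a=5^4·(≡2), b=5^5·(≡1) mod 5; (2|5)=-1, (1|5)=+1; (−1)^{4·5·2}·(-1)^5·(+1)^4 = -1.
v=3: a=3^-4·(≡1), b=3^-7·(≡1) mod 3; (1|3)=+1, (1|3)=+1; (−1)^{-4·-7·1}·(+1)^-7·(+1)^-4 = +1.
v=41: a=41^1·(≡21), b=41^1·(≡19) mod 41; (21|41)=+1, (19|41)=-1; (−1)^{1·1·20}·(+1)^1·(-1)^1 = -1.
v=∞: 943 > 0 and 40299105 > 0  ⇒  (a,b)_∞ = +1.
v=23: a=23^1·(≡2), b=23^1·(≡2) mod 23; (2|23)=+1, (2|23)=+1; (−1)^{1·1·11}·(+1)^1·(+1)^1 = -1.
v=13: a=13^0·(≡6), b=13^2·(≡2) mod 13; (6|13)=-1, (2|13)=-1; (−1)^{0·2·6}·(-1)^2·(-1)^0 = +1.
v=2: v_2(a)=2, v_2(b)=0; units ≡ 7, 1 (mod 8); ε·ε+αω+βω = 1·0+2·0+0·0 ≡ 0  ⇒  (a,b)_2 = +1.
v=37: a=37^2·(≡35), b=37^1·(≡4) mod 37; (35|37)=-1, (4|37)=+1; (−1)^{2·1·18}·(-1)^1·(+1)^2 = -1.
Ram(943, 40299105) = {5, 7, 11, 23, 37, 41}; no ℚ_5-point on the conic.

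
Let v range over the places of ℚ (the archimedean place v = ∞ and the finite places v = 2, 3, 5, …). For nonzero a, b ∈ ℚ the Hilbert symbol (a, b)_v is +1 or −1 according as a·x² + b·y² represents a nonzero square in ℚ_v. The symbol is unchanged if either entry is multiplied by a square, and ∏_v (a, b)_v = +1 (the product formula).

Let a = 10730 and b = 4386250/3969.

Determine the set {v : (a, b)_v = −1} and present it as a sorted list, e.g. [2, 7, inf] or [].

Mod squares: a ≡ 10730, b ≡ 58. Check v ∈ {∞, 2, 3, 5, 7, 11, 29, 37}.
v=7: a=7^0·(≡6), b=7^-2·(≡2) mod 7; (6|7)=-1, (2|7)=+1; (−1)^{0·-2·3}·(-1)^-2·(+1)^0 = +1.
v=∞: 10730 > 0 and 58 > 0  ⇒  (a,b)_∞ = +1.
v=3: a=3^0·(≡2), b=3^-4·(≡1) mod 3; (2|3)=-1, (1|3)=+1; (−1)^{0·-4·1}·(-1)^-4·(+1)^0 = +1.
v=2: v_2(a)=1, v_2(b)=1; units ≡ 5, 5 (mod 8); ε·ε+αω+βω = 0·0+1·1+1·1 ≡ 0  ⇒  (a,b)_2 = +1.
v=37: a=37^1·(≡31), b=37^0·(≡27) mod 37; (31|37)=-1, (27|37)=+1; (−1)^{1·0·18}·(-1)^0·(+1)^1 = +1.
v=5: a=5^1·(≡1), b=5^4·(≡2) mod 5; (1|5)=+1, (2|5)=-1; (−1)^{1·4·2}·(+1)^4·(-1)^1 = -1.
v=29: a=29^1·(≡22), b=29^1·(≡18) mod 29; (22|29)=+1, (18|29)=-1; (−1)^{1·1·14}·(+1)^1·(-1)^1 = -1.
v=11: a=11^0·(≡5), b=11^2·(≡3) mod 11; (5|11)=+1, (3|11)=+1; (−1)^{0·2·5}·(+1)^2·(+1)^0 = +1.
|Ram(10730, 58)| = 2, even; anisotropic at {5, 29}.

[5, 29]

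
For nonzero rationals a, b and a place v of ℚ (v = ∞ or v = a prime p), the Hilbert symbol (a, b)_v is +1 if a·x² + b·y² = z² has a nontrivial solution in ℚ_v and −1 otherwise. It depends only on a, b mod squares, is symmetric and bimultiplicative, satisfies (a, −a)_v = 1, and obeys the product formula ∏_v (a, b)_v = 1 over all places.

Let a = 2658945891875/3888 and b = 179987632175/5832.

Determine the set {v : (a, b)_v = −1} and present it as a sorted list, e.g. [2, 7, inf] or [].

[13, 19]

Mod squares: a ≡ 260468169, b ≡ 294814. Check v ∈ {∞, 2, 3, 5, 7, 13, 17, 19, 23, 29, 31}.
v=∞: 260468169 > 0 and 294814 > 0  ⇒  (a,b)_∞ = +1.
v=3: a=3^-5·(≡2), b=3^-6·(≡1) mod 3; (2|3)=-1, (1|3)=+1; (−1)^{-5·-6·1}·(-1)^-6·(+1)^-5 = +1.
v=5: a=5^4·(≡4), b=5^2·(≡1) mod 5; (4|5)=+1, (1|5)=+1; (−1)^{4·2·2}·(+1)^2·(+1)^4 = +1.
v=13: a=13^1·(≡3), b=13^3·(≡7) mod 13; (3|13)=+1, (7|13)=-1; (−1)^{1·3·6}·(+1)^3·(-1)^1 = -1.
v=7: a=7^2·(≡3), b=7^0·(≡1) mod 7; (3|7)=-1, (1|7)=+1; (−1)^{2·0·3}·(-1)^0·(+1)^2 = +1.
v=31: a=31^1·(≡27), b=31^0·(≡14) mod 31; (27|31)=-1, (14|31)=+1; (−1)^{1·0·15}·(-1)^0·(+1)^1 = +1.
v=19: a=19^1·(≡4), b=19^0·(≡12) mod 19; (4|19)=+1, (12|19)=-1; (−1)^{1·0·9}·(+1)^0·(-1)^1 = -1.
v=23: a=23^1·(≡13), b=23^1·(≡10) mod 23; (13|23)=+1, (10|23)=-1; (−1)^{1·1·11}·(+1)^1·(-1)^1 = +1.
v=2: v_2(a)=-4, v_2(b)=-3; units ≡ 1, 7 (mod 8); ε·ε+αω+βω = 0·1+-4·0+-3·0 ≡ 0  ⇒  (a,b)_2 = +1.
v=29: a=29^1·(≡7), b=29^1·(≡24) mod 29; (7|29)=+1, (24|29)=+1; (−1)^{1·1·14}·(+1)^1·(+1)^1 = +1.
v=17: a=17^1·(≡13), b=17^3·(≡9) mod 17; (13|17)=+1, (9|17)=+1; (−1)^{1·3·8}·(+1)^3·(+1)^1 = +1.
|Ram(260468169, 294814)| = 2, even; anisotropic at {13, 19}.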